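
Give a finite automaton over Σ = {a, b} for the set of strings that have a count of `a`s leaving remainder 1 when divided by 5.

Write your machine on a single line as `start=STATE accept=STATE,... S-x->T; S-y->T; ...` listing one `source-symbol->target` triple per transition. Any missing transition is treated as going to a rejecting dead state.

start=q0; accept=q1; q0-a->q1; q0-b->q0; q1-a->q2; q1-b->q1; q2-a->q3; q2-b->q2; q3-a->q4; q3-b->q3; q4-a->q0; q4-b->q4

Keep the running count of `a`s modulo 5: each `a` advances along the cycle q0 → q1 → q2 → q3 → q4 → q0 while other symbols loop. Accept at q1.
A 5-state machine:
        a   b  
>  q0   q1  q0 
 * q1   q2  q1 
   q2   q3  q2 
   q3   q4  q3 
   q4   q0  q4 
(> = start, * = accepting)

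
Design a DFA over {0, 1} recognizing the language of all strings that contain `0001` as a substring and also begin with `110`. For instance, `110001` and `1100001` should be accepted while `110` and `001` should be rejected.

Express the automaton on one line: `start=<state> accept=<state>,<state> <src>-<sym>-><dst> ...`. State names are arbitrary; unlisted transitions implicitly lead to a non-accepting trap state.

start=q0 accept=q8 q0-0->q1 q0-1->q2 q1-0->q1 q1-1->q1 q2-0->q1 q2-1->q3 q3-0->q4 q3-1->q1 q4-0->q5 q4-1->q6 q5-0->q7 q5-1->q6 q6-0->q4 q6-1->q6 q7-0->q7 q7-1->q8 q8-0->q8 q8-1->q8

Run two small machines in parallel and take their product. One (5 states) tracks whether and how much of `0001` has been seen; the other (5 states) tracks whether the input so far still matches the prefix `110`. Each combined state is a pair, one component from each; accept when both components accept. Minimizing collapses redundant product states.
With 9 states:
        0   1  
>  q0   q1  q2 
   q1   q1  q1 
   q2   q1  q3 
   q3   q4  q1 
   q4   q5  q6 
   q5   q7  q6 
   q6   q4  q6 
   q7   q7  q8 
 * q8   q8  q8 
(> = start, * = accepting)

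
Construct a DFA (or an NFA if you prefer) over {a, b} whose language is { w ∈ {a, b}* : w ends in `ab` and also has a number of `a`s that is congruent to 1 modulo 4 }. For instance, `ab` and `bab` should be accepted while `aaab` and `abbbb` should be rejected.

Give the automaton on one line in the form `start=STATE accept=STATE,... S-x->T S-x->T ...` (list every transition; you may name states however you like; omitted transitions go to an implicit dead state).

start=S0 accept=S3 S0-a->S1 S0-b->S0 S1-a->S2 S1-b->S3 S2-a->S4 S2-b->S5 S3-a->S2 S3-b->S6 S4-a->S7 S4-b->S8 S5-a->S4 S5-b->S9 S6-a->S2 S6-b->S6 S7-a->S1 S7-b->S10 S8-a->S7 S8-b->S11 S9-a->S4 S9-b->S9 S10-a->S1 S10-b->S0 S11-a->S7 S11-b->S11

Build one automaton per condition and run them in lockstep. The first has 3 states tracking how much of the suffix `ab` has currently been matched; the second has 4 states tracking the count of `a`s modulo 4. A product state is a pair (one from each), accepting exactly when both do.
          a    b  
>  S0     S1   S0 
   S1     S2   S3 
   S2     S4   S5 
 * S3     S2   S6 
   S4     S7   S8 
   S5     S4   S9 
   S6     S2   S6 
   S7     S1  S10 
   S8     S7  S11 
   S9     S4   S9 
   S10    S1   S0 
   S11    S7  S11 
(> = start, * = accepting)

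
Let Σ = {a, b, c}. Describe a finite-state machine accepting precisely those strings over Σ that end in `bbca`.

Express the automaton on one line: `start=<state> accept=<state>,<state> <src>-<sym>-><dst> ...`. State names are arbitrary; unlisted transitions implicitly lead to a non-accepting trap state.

Remember how much of `bbca` the current input suffix matches. State q0 means no match yet; q1 means the last symbol is `b`; q2 means the last 2 symbols are `bb`; q3 means the last 3 symbols are `bbc`; q4 means the last 4 symbols are `bbca`. Only q4 accepts. On a mismatch, fall back to the longest proper suffix that is still a prefix of `bbca`.
        a   b   c  
>  q0   q0  q1  q0 
   q1   q0  q2  q0 
   q2   q0  q2  q3 
   q3   q4  q1  q0 
 * q4   q0  q1  q0 
(> = start, * = accepting)

start=q0 accept=q4 q0-a->q0 q0-b->q1 q0-c->q0 q1-a->q0 q1-b->q2 q1-c->q0 q2-a->q0 q2-b->q2 q2-c->q3 q3-a->q4 q3-b->q1 q3-c->q0 q4-a->q0 q4-b->q1 q4-c->q0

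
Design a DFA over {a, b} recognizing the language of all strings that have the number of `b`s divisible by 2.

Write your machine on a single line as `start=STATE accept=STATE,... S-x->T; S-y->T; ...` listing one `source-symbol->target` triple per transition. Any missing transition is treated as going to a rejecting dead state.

Keep the running count of `b`s modulo 2: each `b` advances along the cycle s0 → s1 → s0 while other symbols loop. Accept at s0.
        a   b  
>* s0   s0  s1 
   s1   s1  s0 
(> = start, * = accepting)

start=s0; accept=s0; s0-a->s0; s0-b->s1; s1-a->s1; s1-b->s0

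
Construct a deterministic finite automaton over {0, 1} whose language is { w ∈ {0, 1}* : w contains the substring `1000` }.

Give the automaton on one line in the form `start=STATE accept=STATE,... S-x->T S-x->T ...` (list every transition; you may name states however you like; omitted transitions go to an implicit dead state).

States s0..s3 record the length of the longest prefix of `1000` that matches the current input suffix. Reaching s4 means `1000` has been seen, and we stay there forever. Accept from s4.
A 5-state machine:
        0   1  
>  s0   s0  s1 
   s1   s2  s1 
   s2   s3  s1 
   s3   s4  s1 
 * s4   s4  s4 
(> = start, * = accepting)

start=s0 accept=s4 s0-0->s0 s0-1->s1 s1-0->s2 s1-1->s1 s2-0->s3 s2-1->s1 s3-0->s4 s3-1->s1 s4-0->s4 s4-1->s4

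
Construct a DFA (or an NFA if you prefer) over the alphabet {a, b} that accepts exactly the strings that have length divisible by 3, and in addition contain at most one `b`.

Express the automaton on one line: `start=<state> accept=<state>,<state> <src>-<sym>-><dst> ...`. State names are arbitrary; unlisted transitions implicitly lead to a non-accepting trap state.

Run two small machines in parallel and take their product. One (3 states) tracks the input length modulo 3; the other (3 states) tracks the count of `b`s, saturating at 2. Each combined state is a pair, one component from each; accept when both components accept.
        a   b  
>* S0   S1  S2 
   S1   S3  S4 
   S2   S4  S5 
   S3   S0  S6 
   S4   S6  S7 
   S5   S7  S7 
 * S6   S2  S8 
   S7   S8  S8 
   S8   S5  S5 
(> = start, * = accepting)

start=S0 accept=S0,S6 S0-a->S1 S0-b->S2 S1-a->S3 S1-b->S4 S2-a->S4 S2-b->S5 S3-a->S0 S3-b->S6 S4-a->S6 S4-b->S7 S5-a->S7 S5-b->S7 S6-a->S2 S6-b->S8 S7-a->S8 S7-b->S8 S8-a->S5 S8-b->S5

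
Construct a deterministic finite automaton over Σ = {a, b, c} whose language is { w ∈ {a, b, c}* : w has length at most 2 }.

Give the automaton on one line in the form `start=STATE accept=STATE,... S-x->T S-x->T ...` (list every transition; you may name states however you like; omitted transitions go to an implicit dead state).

start=q0 accept=q0,q1,q2 q0-a->q1 q0-b->q1 q0-c->q1 q1-a->q2 q1-b->q2 q1-c->q2 q2-a->q3 q2-b->q3 q2-c->q3 q3-a->q3 q3-b->q3 q3-c->q3

We only need to distinguish lengths 0, 1, …, 2, and '>2'. Chain q0 → q1 → q2 → q3 on every symbol, with q3 looping. Accepting states: {q0, q1, q2}.
With 4 states:
        a   b   c  
>* q0   q1  q1  q1 
 * q1   q2  q2  q2 
 * q2   q3  q3  q3 
   q3   q3  q3  q3 
(> = start, * = accepting)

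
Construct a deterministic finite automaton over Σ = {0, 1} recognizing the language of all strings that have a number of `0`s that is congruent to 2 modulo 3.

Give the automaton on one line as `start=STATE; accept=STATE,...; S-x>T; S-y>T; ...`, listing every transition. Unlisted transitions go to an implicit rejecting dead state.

start=A; accept=C; A-0>B; A-1>A; B-0>C; B-1>B; C-0>A; C-1>C

Keep the running count of `0`s modulo 3: each `0` advances along the cycle A → B → C → A while other symbols loop. Accept at C.
With 3 states:
       0  1 
>  A   B  A 
   B   C  B 
 * C   A  C 
(> = start, * = accepting)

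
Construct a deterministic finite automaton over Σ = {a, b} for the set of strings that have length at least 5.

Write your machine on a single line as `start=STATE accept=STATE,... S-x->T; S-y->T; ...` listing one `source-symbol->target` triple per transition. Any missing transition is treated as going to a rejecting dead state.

start=q0; accept=q5,q6; q0-a->q1; q0-b->q1; q1-a->q2; q1-b->q2; q2-a->q3; q2-b->q3; q3-a->q4; q3-b->q4; q4-a->q5; q4-b->q5; q5-a->q6; q5-b->q6; q6-a->q6; q6-b->q6

Count input length up to 6: every symbol moves from q0 toward q6, which means 'more than 5' and absorbs. Accept from {q5, q6}.
A 7-state machine:
        a   b  
>  q0   q1  q1 
   q1   q2  q2 
   q2   q3  q3 
   q3   q4  q4 
   q4   q5  q5 
 * q5   q6  q6 
 * q6   q6  q6 
(> = start, * = accepting)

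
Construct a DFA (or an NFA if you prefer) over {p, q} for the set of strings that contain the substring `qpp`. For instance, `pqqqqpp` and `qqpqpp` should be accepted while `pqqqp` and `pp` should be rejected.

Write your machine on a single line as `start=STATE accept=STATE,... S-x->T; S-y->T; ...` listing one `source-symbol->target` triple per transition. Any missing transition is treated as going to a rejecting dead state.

States s0..s2 record the length of the longest prefix of `qpp` that matches the current input suffix. Reaching s3 means `qpp` has been seen, and we stay there forever. Accept from s3.
With 4 states:
        p   q  
>  s0   s0  s1 
   s1   s2  s1 
   s2   s3  s1 
 * s3   s3  s3 
(> = start, * = accepting)

start=s0; accept=s3; s0-p->s0; s0-q->s1; s1-p->s2; s1-q->s1; s2-p->s3; s2-q->s1; s3-p->s3; s3-q->s3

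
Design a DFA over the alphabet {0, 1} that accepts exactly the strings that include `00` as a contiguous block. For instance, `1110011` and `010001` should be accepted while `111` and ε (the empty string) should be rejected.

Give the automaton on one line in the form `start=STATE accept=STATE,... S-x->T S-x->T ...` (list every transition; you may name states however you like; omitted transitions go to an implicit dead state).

start=q0 accept=q2 q0-0->q1 q0-1->q0 q1-0->q2 q1-1->q0 q2-0->q2 q2-1->q2

Track how much of `00` has been matched so far: state q0 is no progress, q2 is the absorbing accept state reached once `00` has occurred. Intermediate states record partial matches; on a mismatch, fall back to the longest reusable overlap.
        0   1  
>  q0   q1  q0 
   q1   q2  q0 
 * q2   q2  q2 
(> = start, * = accepting)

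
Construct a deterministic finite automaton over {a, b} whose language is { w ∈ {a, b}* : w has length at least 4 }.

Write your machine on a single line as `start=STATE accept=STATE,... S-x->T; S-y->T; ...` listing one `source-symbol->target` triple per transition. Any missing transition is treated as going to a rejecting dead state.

start=q0; accept=q4,q5; q0-a->q1; q0-b->q1; q1-a->q2; q1-b->q2; q2-a->q3; q2-b->q3; q3-a->q4; q3-b->q4; q4-a->q5; q4-b->q5; q5-a->q5; q5-b->q5

Count input length up to 5: every symbol moves from q0 toward q5, which means 'more than 4' and absorbs. Accept from {q4, q5}.
        a   b  
>  q0   q1  q1 
   q1   q2  q2 
   q2   q3  q3 
   q3   q4  q4 
 * q4   q5  q5 
 * q5   q5  q5 
(> = start, * = accepting)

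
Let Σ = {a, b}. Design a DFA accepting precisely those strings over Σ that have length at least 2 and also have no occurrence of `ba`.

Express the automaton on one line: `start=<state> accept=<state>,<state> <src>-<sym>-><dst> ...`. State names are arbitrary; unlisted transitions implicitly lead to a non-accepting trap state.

Run two small machines in parallel and take their product. The first has 4 states tracking the input length, saturating at 3; the second has 3 states tracking partial matches of the forbidden pattern `ba`. A product state is a pair (one from each), accepting exactly when both do. Equivalent product states are then merged.
        a   b  
>  q0   q1  q2 
   q1   q3  q4 
   q2   q5  q4 
 * q3   q3  q4 
 * q4   q5  q4 
   q5   q5  q5 
(> = start, * = accepting)

start=q0 accept=q3,q4 q0-a->q1 q0-b->q2 q1-a->q3 q1-b->q4 q2-a->q5 q2-b->q4 q3-a->q3 q3-b->q4 q4-a->q5 q4-b->q4 q5-a->q5 q5-b->q5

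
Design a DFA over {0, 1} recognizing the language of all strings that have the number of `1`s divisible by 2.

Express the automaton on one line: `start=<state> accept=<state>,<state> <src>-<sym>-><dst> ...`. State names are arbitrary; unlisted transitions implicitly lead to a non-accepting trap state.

The only thing that matters is how many `1`s have appeared, reduced mod 2. Use one state per residue: S0 for 0, …, S1 for 1. Reading `1` moves to the next residue; anything else stays put. S0 is accepting.
        0   1  
>* S0   S0  S1 
   S1   S1  S0 
(> = start, * = accepting)

start=S0 accept=S0 S0-0->S0 S0-1->S1 S1-0->S1 S1-1->S0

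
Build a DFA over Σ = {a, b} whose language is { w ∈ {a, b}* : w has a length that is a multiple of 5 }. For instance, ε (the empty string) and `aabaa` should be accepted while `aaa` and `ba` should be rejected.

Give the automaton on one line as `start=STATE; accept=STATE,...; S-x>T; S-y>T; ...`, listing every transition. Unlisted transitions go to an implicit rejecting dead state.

Only the length mod 5 matters, so use a 5-cycle: from any state, every input symbol moves to the next state, wrapping q4 back to q0. Mark q0 accepting.
With 5 states:
        a   b  
>* q0   q1  q1 
   q1   q2  q2 
   q2   q3  q3 
   q3   q4  q4 
   q4   q0  q0 
(> = start, * = accepting)

start=q0; accept=q0; q0-a>q1; q0-b>q1; q1-a>q2; q1-b>q2; q2-a>q3; q2-b>q3; q3-a>q4; q3-b>q4; q4-a>q0; q4-b>q0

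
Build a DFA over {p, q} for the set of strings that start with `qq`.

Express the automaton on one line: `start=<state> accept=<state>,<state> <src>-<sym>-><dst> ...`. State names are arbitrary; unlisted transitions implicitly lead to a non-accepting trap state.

Walk along `qq` while the input agrees: from s0 take `q` to s1, and so on. Any deviation drops to the rejecting sink s3. Once s2 is reached the prefix is confirmed and every continuation is accepted.
With 4 states:
        p   q  
>  s0   s3  s1 
   s1   s3  s2 
 * s2   s2  s2 
   s3   s3  s3 
(> = start, * = accepting)

start=s0 accept=s2 s0-p->s3 s0-q->s1 s1-p->s3 s1-q->s2 s2-p->s2 s2-q->s2 s3-p->s3 s3-q->s3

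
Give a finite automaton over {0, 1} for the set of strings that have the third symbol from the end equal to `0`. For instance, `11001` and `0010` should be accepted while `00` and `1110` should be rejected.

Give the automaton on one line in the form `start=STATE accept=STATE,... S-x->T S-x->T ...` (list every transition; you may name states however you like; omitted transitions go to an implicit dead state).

Because acceptance depends on a position counted from the end, the machine has to buffer the most recent 3 symbols. Make each state the string of the last up-to-3 symbols read; on input `x` shift the window left and append `x`. Accept when the buffered window has length 3 and begins with `0`.
With 15 states:
       0  1 
>  A   B  C 
   B   D  E 
   C   F  G 
   D   H  I 
   E   J  K 
   F   L  M 
   G   N  O 
 * H   H  I 
 * I   J  K 
 * J   L  M 
 * K   N  O 
   L   H  I 
   M   J  K 
   N   L  M 
   O   N  O 
(> = start, * = accepting)

start=A accept=H,I,J,K A-0->B A-1->C B-0->D B-1->E C-0->F C-1->G D-0->H D-1->I E-0->J E-1->K F-0->L F-1->M G-0->N G-1->O H-0->H H-1->I I-0->J I-1->K J-0->L J-1->M K-0->N K-1->O L-0->H L-1->I M-0->J M-1->K N-0->L N-1->M O-0->N O-1->O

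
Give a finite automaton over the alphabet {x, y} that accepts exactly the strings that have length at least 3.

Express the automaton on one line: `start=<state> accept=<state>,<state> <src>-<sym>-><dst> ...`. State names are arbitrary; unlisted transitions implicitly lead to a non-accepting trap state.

start=A accept=D,E A-x->B A-y->B B-x->C B-y->C C-x->D C-y->D D-x->E D-y->E E-x->E E-y->E

We only need to distinguish lengths 0, 1, …, 3, and '>3'. Chain A → B → C → D → E on every symbol, with E looping. Accepting states: {D, E}.
A 5-state machine:
       x  y 
>  A   B  B 
   B   C  C 
   C   D  D 
 * D   E  E 
 * E   E  E 
(> = start, * = accepting)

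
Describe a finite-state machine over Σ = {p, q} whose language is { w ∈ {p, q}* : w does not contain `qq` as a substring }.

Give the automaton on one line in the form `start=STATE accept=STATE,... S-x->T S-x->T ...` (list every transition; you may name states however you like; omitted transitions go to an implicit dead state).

Track partial matches of the forbidden pattern `qq`. State S2 is a dead state reached once `qq` has occurred; every other state accepts. S0 means no part of `qq` is currently matched.
3 states suffice.
        p   q  
>* S0   S0  S1 
 * S1   S0  S2 
   S2   S2  S2 
(> = start, * = accepting)

start=S0 accept=S0,S1 S0-p->S0 S0-q->S1 S1-p->S0 S1-q->S2 S2-p->S2 S2-q->S2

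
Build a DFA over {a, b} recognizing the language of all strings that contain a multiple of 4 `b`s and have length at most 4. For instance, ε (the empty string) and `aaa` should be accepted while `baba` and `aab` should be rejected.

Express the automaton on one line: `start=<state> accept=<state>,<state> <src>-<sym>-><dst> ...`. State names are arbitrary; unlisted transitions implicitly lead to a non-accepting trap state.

start=S0 accept=S0,S1,S3,S6,S10 S0-a->S1 S0-b->S2 S1-a->S3 S1-b->S4 S2-a->S4 S2-b->S5 S3-a->S6 S3-b->S7 S4-a->S7 S4-b->S8 S5-a->S8 S5-b->S9 S6-a->S10 S6-b->S11 S7-a->S11 S7-b->S12 S8-a->S12 S8-b->S13 S9-a->S13 S9-b->S10 S10-a->S14 S10-b->S15 S11-a->S15 S11-b->S16 S12-a->S16 S12-b->S17 S13-a->S17 S13-b->S14 S14-a->S14 S14-b->S15 S15-a->S15 S15-b->S16 S16-a->S16 S16-b->S17 S17-a->S17 S17-b->S14

Build one automaton per condition and run them in lockstep. The first has 4 states tracking the count of `b`s modulo 4; the second has 6 states tracking the input length, saturating at 5. A product state is a pair (one from each), accepting exactly when both do.
An 18-state machine:
          a    b  
>* S0     S1   S2 
 * S1     S3   S4 
   S2     S4   S5 
 * S3     S6   S7 
   S4     S7   S8 
   S5     S8   S9 
 * S6    S10  S11 
   S7    S11  S12 
   S8    S12  S13 
   S9    S13  S10 
 * S10   S14  S15 
   S11   S15  S16 
   S12   S16  S17 
   S13   S17  S14 
   S14   S14  S15 
   S15   S15  S16 
   S16   S16  S17 
   S17   S17  S14 
(> = start, * = accepting)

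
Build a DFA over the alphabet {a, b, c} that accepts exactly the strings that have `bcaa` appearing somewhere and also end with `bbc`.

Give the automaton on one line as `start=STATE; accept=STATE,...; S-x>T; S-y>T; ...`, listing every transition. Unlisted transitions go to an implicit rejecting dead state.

Build one automaton per condition and run them in lockstep. The first has 5 states tracking whether and how much of `bcaa` has been seen; the second has 4 states tracking how much of the suffix `bbc` has currently been matched. A product state is a pair (one from each), accepting exactly when both do. After merging equivalent states the machine shrinks.
An 8-state machine:
        a   b   c  
>  q0   q0  q1  q0 
   q1   q0  q1  q2 
   q2   q3  q1  q0 
   q3   q4  q1  q0 
   q4   q4  q5  q4 
   q5   q4  q6  q4 
   q6   q4  q6  q7 
 * q7   q4  q5  q4 
(> = start, * = accepting)

start=q0; accept=q7; q0-a>q0; q0-b>q1; q0-c>q0; q1-a>q0; q1-b>q1; q1-c>q2; q2-a>q3; q2-b>q1; q2-c>q0; q3-a>q4; q3-b>q1; q3-c>q0; q4-a>q4; q4-b>q5; q4-c>q4; q5-a>q4; q5-b>q6; q5-c>q4; q6-a>q4; q6-b>q6; q6-c>q7; q7-a>q4; q7-b>q5; q7-c>q4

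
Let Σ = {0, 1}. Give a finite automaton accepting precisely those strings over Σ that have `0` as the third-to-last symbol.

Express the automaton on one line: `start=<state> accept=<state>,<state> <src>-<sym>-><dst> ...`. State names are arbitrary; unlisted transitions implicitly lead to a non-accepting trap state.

Because acceptance depends on a position counted from the end, the machine has to buffer the most recent 3 symbols. Make each state the string of the last up-to-3 symbols read; on input `x` shift the window left and append `x`. Accept when the buffered window has length 3 and begins with `0`.
          0    1  
>  q0     q1   q2 
   q1     q3   q4 
   q2     q5   q6 
   q3     q7   q8 
   q4     q9  q10 
   q5    q11  q12 
   q6    q13  q14 
 * q7     q7   q8 
 * q8     q9  q10 
 * q9    q11  q12 
 * q10   q13  q14 
   q11    q7   q8 
   q12    q9  q10 
   q13   q11  q12 
   q14   q13  q14 
(> = start, * = accepting)

start=q0 accept=q7,q8,q9,q10 q0-0->q1 q0-1->q2 q1-0->q3 q1-1->q4 q2-0->q5 q2-1->q6 q3-0->q7 q3-1->q8 q4-0->q9 q4-1->q10 q5-0->q11 q5-1->q12 q6-0->q13 q6-1->q14 q7-0->q7 q7-1->q8 q8-0->q9 q8-1->q10 q9-0->q11 q9-1->q12 q10-0->q13 q10-1->q14 q11-0->q7 q11-1->q8 q12-0->q9 q12-1->q10 q13-0->q11 q13-1->q12 q14-0->q13 q14-1->q14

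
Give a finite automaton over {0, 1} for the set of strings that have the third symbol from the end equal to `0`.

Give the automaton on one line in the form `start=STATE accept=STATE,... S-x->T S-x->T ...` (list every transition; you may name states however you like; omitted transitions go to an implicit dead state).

start=q0 accept=q7,q8,q9,q10 q0-0->q1 q0-1->q2 q1-0->q3 q1-1->q4 q2-0->q5 q2-1->q6 q3-0->q7 q3-1->q8 q4-0->q9 q4-1->q10 q5-0->q11 q5-1->q12 q6-0->q13 q6-1->q14 q7-0->q7 q7-1->q8 q8-0->q9 q8-1->q10 q9-0->q11 q9-1->q12 q10-0->q13 q10-1->q14 q11-0->q7 q11-1->q8 q12-0->q9 q12-1->q10 q13-0->q11 q13-1->q12 q14-0->q13 q14-1->q14

Because acceptance depends on a position counted from the end, the machine has to buffer the most recent 3 symbols. Make each state the string of the last up-to-3 symbols read; on input `x` shift the window left and append `x`. Accept when the buffered window has length 3 and begins with `0`.
15 states suffice.
          0    1  
>  q0     q1   q2 
   q1     q3   q4 
   q2     q5   q6 
   q3     q7   q8 
   q4     q9  q10 
   q5    q11  q12 
   q6    q13  q14 
 * q7     q7   q8 
 * q8     q9  q10 
 * q9    q11  q12 
 * q10   q13  q14 
   q11    q7   q8 
   q12    q9  q10 
   q13   q11  q12 
   q14   q13  q14 
(> = start, * = accepting)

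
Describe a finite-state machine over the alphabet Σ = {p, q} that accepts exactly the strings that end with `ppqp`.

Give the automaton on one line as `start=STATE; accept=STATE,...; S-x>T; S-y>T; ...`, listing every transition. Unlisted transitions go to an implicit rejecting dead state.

start=s0; accept=s4; s0-p>s1; s0-q>s0; s1-p>s2; s1-q>s0; s2-p>s2; s2-q>s3; s3-p>s4; s3-q>s0; s4-p>s2; s4-q>s0

Let each state record the length of the longest suffix of the input read so far that is also a prefix of `ppqp`. s1 means the last symbol is `p`; s2 means the last 2 symbols are `pp`; s3 means the last 3 symbols are `ppq`; s4 means the last 4 symbols are `ppqp`. Accept only at s4, where the string currently ends in `ppqp`.
        p   q  
>  s0   s1  s0 
   s1   s2  s0 
   s2   s2  s3 
   s3   s4  s0 
 * s4   s2  s0 
(> = start, * = accepting)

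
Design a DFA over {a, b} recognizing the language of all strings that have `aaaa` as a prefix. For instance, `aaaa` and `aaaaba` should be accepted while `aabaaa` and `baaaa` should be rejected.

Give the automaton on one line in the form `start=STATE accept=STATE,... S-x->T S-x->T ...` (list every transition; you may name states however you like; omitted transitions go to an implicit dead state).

start=s0 accept=s4 s0-a->s1 s0-b->s5 s1-a->s2 s1-b->s5 s2-a->s3 s2-b->s5 s3-a->s4 s3-b->s5 s4-a->s4 s4-b->s4 s5-a->s5 s5-b->s5

Walk along `aaaa` while the input agrees: from s0 take `a` to s1, and so on. Any deviation drops to the rejecting sink s5. Once s4 is reached the prefix is confirmed and every continuation is accepted.
With 6 states:
        a   b  
>  s0   s1  s5 
   s1   s2  s5 
   s2   s3  s5 
   s3   s4  s5 
 * s4   s4  s4 
   s5   s5  s5 
(> = start, * = accepting)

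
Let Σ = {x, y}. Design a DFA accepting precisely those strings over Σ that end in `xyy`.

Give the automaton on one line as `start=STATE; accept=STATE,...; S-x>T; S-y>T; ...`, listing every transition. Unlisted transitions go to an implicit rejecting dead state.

Let each state record the length of the longest suffix of the input read so far that is also a prefix of `xyy`. q1 means the last symbol is `x`; q2 means the last 2 symbols are `xy`; q3 means the last 3 symbols are `xyy`. Accept only at q3, where the string currently ends in `xyy`.
4 states suffice.
        x   y  
>  q0   q1  q0 
   q1   q1  q2 
   q2   q1  q3 
 * q3   q1  q0 
(> = start, * = accepting)

start=q0; accept=q3; q0-x>q1; q0-y>q0; q1-x>q1; q1-y>q2; q2-x>q1; q2-y>q3; q3-x>q1; q3-y>q0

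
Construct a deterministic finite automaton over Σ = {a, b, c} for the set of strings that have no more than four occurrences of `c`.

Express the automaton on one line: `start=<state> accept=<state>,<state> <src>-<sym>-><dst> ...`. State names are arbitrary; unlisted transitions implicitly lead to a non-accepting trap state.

Only the number of `c`s matters, and only up to 5. Make a chain s0 → s1 → s2 → s3 → s4 → s5 advanced by each `c` (with s5 absorbing); every other symbol self-loops. The accepting set is {s0, s1, s2, s3, s4}.
        a   b   c  
>* s0   s0  s0  s1 
 * s1   s1  s1  s2 
 * s2   s2  s2  s3 
 * s3   s3  s3  s4 
 * s4   s4  s4  s5 
   s5   s5  s5  s5 
(> = start, * = accepting)

start=s0 accept=s0,s1,s2,s3,s4 s0-a->s0 s0-b->s0 s0-c->s1 s1-a->s1 s1-b->s1 s1-c->s2 s2-a->s2 s2-b->s2 s2-c->s3 s3-a->s3 s3-b->s3 s3-c->s4 s4-a->s4 s4-b->s4 s4-c->s5 s5-a->s5 s5-b->s5 s5-c->s5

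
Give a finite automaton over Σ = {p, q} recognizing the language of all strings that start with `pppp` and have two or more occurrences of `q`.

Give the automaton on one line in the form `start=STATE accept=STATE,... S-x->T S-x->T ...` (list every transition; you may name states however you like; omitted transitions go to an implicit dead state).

Handle the two conditions separately and then intersect. The first has 6 states tracking whether the input so far still matches the prefix `pppp`; the second has 4 states tracking the count of `q`s, saturating at 3. A product state is a pair (one from each), accepting exactly when both do.
11 states suffice.
          p    q  
>  S0     S1   S2 
   S1     S3   S2 
   S2     S2   S4 
   S3     S5   S2 
   S4     S4   S6 
   S5     S7   S2 
   S6     S6   S6 
   S7     S7   S8 
   S8     S8   S9 
 * S9     S9  S10 
 * S10   S10  S10 
(> = start, * = accepting)

start=S0 accept=S9,S10 S0-p->S1 S0-q->S2 S1-p->S3 S1-q->S2 S2-p->S2 S2-q->S4 S3-p->S5 S3-q->S2 S4-p->S4 S4-q->S6 S5-p->S7 S5-q->S2 S6-p->S6 S6-q->S6 S7-p->S7 S7-q->S8 S8-p->S8 S8-q->S9 S9-p->S9 S9-q->S10 S10-p->S10 S10-q->S10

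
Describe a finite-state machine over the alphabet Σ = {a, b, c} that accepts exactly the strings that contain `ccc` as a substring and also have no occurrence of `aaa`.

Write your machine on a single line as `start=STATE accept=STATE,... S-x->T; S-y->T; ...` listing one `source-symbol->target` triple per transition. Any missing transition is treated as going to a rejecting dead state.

start=q0; accept=q6,q7,q8; q0-a->q1; q0-b->q0; q0-c->q2; q1-a->q3; q1-b->q0; q1-c->q2; q2-a->q1; q2-b->q0; q2-c->q4; q3-a->q5; q3-b->q0; q3-c->q2; q4-a->q1; q4-b->q0; q4-c->q6; q5-a->q5; q5-b->q5; q5-c->q5; q6-a->q7; q6-b->q6; q6-c->q6; q7-a->q8; q7-b->q6; q7-c->q6; q8-a->q5; q8-b->q6; q8-c->q6

Build one automaton per condition and run them in lockstep. One (4 states) tracks whether and how much of `ccc` has been seen; the other (4 states) tracks partial matches of the forbidden pattern `aaa`. Each combined state is a pair, one component from each; accept when both components accept. Equivalent product states are then merged.
        a   b   c  
>  q0   q1  q0  q2 
   q1   q3  q0  q2 
   q2   q1  q0  q4 
   q3   q5  q0  q2 
   q4   q1  q0  q6 
   q5   q5  q5  q5 
 * q6   q7  q6  q6 
 * q7   q8  q6  q6 
 * q8   q5  q6  q6 
(> = start, * = accepting)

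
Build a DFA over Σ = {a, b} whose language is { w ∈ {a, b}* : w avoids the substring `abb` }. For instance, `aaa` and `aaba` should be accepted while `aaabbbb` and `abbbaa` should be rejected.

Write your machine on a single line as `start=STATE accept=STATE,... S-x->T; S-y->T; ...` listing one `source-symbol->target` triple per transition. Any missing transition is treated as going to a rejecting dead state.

This is the complement of 'contains `abb`'. Use the same substring-matching states — q0 through q3 holding how much of `abb` has just been matched — but flip the accepting set: everything except the trap q3 accepts.
        a   b  
>* q0   q1  q0 
 * q1   q1  q2 
 * q2   q1  q3 
   q3   q3  q3 
(> = start, * = accepting)

start=q0; accept=q0,q1,q2; q0-a->q1; q0-b->q0; q1-a->q1; q1-b->q2; q2-a->q1; q2-b->q3; q3-a->q3; q3-b->q3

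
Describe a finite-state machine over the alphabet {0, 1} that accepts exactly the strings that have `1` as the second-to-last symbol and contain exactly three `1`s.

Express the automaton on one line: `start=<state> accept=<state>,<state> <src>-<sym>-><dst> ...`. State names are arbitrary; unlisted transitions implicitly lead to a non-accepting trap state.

Run two small machines in parallel and take their product. The first has 7 states tracking the last 2 symbols read; the second has 5 states tracking the count of `1`s, saturating at 4. A product state is a pair (one from each), accepting exactly when both do.
A 19-state machine:
       0  1 
>  A   B  C 
   B   D  E 
   C   F  G 
   D   D  E 
   E   F  G 
   F   H  I 
   G   J  K 
   H   H  I 
   I   J  K 
   J   L  M 
 * K   N  O 
   L   L  M 
   M   N  O 
 * N   P  Q 
   O   R  O 
   P   P  Q 
   Q   R  O 
   R   S  Q 
   S   S  Q 
(> = start, * = accepting)

start=A accept=K,N A-0->B A-1->C B-0->D B-1->E C-0->F C-1->G D-0->D D-1->E E-0->F E-1->G F-0->H F-1->I G-0->J G-1->K H-0->H H-1->I I-0->J I-1->K J-0->L J-1->M K-0->N K-1->O L-0->L L-1->M M-0->N M-1->O N-0->P N-1->Q O-0->R O-1->O P-0->P P-1->Q Q-0->R Q-1->O R-0->S R-1->Q S-0->S S-1->Q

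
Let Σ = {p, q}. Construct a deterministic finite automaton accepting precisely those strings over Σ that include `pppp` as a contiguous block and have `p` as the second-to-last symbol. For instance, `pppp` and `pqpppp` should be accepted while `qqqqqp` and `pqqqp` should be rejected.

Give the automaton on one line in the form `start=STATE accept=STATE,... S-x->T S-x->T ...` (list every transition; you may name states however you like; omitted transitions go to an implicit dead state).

start=A accept=I,J A-p->B A-q->C B-p->D B-q->E C-p->F C-q->G D-p->H D-q->E E-p->F E-q->G F-p->D F-q->E G-p->F G-q->G H-p->I H-q->E I-p->I I-q->J J-p->K J-q->L K-p->I K-q->J L-p->K L-q->L

Run two small machines in parallel and take their product. The first has 5 states tracking whether and how much of `pppp` has been seen; the second has 7 states tracking the last 2 symbols read. A product state is a pair (one from each), accepting exactly when both do.
With 12 states:
       p  q 
>  A   B  C 
   B   D  E 
   C   F  G 
   D   H  E 
   E   F  G 
   F   D  E 
   G   F  G 
   H   I  E 
 * I   I  J 
 * J   K  L 
   K   I  J 
   L   K  L 
(> = start, * = accepting)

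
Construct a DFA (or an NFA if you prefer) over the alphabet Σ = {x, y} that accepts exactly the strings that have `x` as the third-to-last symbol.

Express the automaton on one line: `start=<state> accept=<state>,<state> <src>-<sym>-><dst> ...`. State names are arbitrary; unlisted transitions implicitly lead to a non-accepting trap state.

start=q0 accept=q7,q8,q9,q10 q0-x->q1 q0-y->q2 q1-x->q3 q1-y->q4 q2-x->q5 q2-y->q6 q3-x->q7 q3-y->q8 q4-x->q9 q4-y->q10 q5-x->q11 q5-y->q12 q6-x->q13 q6-y->q14 q7-x->q7 q7-y->q8 q8-x->q9 q8-y->q10 q9-x->q11 q9-y->q12 q10-x->q13 q10-y->q14 q11-x->q7 q11-y->q8 q12-x->q9 q12-y->q10 q13-x->q11 q13-y->q12 q14-x->q13 q14-y->q14

Because acceptance depends on a position counted from the end, the machine has to buffer the most recent 3 symbols. Make each state the string of the last up-to-3 symbols read; on input `x` shift the window left and append `x`. Accept when the buffered window has length 3 and begins with `x`.
A 15-state machine:
          x    y  
>  q0     q1   q2 
   q1     q3   q4 
   q2     q5   q6 
   q3     q7   q8 
   q4     q9  q10 
   q5    q11  q12 
   q6    q13  q14 
 * q7     q7   q8 
 * q8     q9  q10 
 * q9    q11  q12 
 * q10   q13  q14 
   q11    q7   q8 
   q12    q9  q10 
   q13   q11  q12 
   q14   q13  q14 
(> = start, * = accepting)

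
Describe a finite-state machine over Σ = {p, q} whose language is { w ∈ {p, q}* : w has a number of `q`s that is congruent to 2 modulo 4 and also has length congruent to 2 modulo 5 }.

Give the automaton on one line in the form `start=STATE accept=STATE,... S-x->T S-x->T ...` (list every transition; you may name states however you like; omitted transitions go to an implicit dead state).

start=s0 accept=s5 s0-p->s1 s0-q->s2 s1-p->s3 s1-q->s4 s2-p->s4 s2-q->s5 s3-p->s6 s3-q->s7 s4-p->s7 s4-q->s8 s5-p->s8 s5-q->s9 s6-p->s10 s6-q->s11 s7-p->s11 s7-q->s12 s8-p->s12 s8-q->s13 s9-p->s13 s9-q->s10 s10-p->s0 s10-q->s14 s11-p->s14 s11-q->s15 s12-p->s15 s12-q->s16 s13-p->s16 s13-q->s0 s14-p->s2 s14-q->s17 s15-p->s17 s15-q->s18 s16-p->s18 s16-q->s1 s17-p->s5 s17-q->s19 s18-p->s19 s18-q->s3 s19-p->s9 s19-q->s6

Handle the two conditions separately and then intersect. One (4 states) tracks the count of `q`s modulo 4; the other (5 states) tracks the input length modulo 5. Each combined state is a pair, one component from each; accept when both components accept.
A 20-state machine:
          p    q  
>  s0     s1   s2 
   s1     s3   s4 
   s2     s4   s5 
   s3     s6   s7 
   s4     s7   s8 
 * s5     s8   s9 
   s6    s10  s11 
   s7    s11  s12 
   s8    s12  s13 
   s9    s13  s10 
   s10    s0  s14 
   s11   s14  s15 
   s12   s15  s16 
   s13   s16   s0 
   s14    s2  s17 
   s15   s17  s18 
   s16   s18   s1 
   s17    s5  s19 
   s18   s19   s3 
   s19    s9   s6 
(> = start, * = accepting)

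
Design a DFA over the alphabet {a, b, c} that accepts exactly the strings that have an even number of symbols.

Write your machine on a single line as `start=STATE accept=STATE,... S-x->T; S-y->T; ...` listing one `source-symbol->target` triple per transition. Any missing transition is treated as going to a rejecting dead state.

start=s0; accept=s0; s0-a->s1; s0-b->s1; s0-c->s1; s1-a->s0; s1-b->s0; s1-c->s0

Count input length modulo 2: every symbol advances one step around the cycle s0 → s1 → s0. Accept at s0.
A 2-state machine:
        a   b   c  
>* s0   s1  s1  s1 
   s1   s0  s0  s0 
(> = start, * = accepting)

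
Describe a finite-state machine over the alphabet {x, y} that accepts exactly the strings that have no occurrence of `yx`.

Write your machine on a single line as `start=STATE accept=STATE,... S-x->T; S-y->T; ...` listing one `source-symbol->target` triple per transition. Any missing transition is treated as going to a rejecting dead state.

start=A; accept=A,B; A-x->A; A-y->B; B-x->C; B-y->B; C-x->C; C-y->C

Track partial matches of the forbidden pattern `yx`. State C is a dead state reached once `yx` has occurred; every other state accepts. A means no part of `yx` is currently matched.
With 3 states:
       x  y 
>* A   A  B 
 * B   C  B 
   C   C  C 
(> = start, * = accepting)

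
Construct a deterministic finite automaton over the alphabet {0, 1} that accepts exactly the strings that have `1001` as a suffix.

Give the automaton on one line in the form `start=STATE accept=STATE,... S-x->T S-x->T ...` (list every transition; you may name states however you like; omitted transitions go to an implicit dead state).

start=s0 accept=s4 s0-0->s0 s0-1->s1 s1-0->s2 s1-1->s1 s2-0->s3 s2-1->s1 s3-0->s0 s3-1->s4 s4-0->s2 s4-1->s1

Remember how much of `1001` the current input suffix matches. State s0 means no match yet; s1 means the last symbol is `1`; s2 means the last 2 symbols are `10`; s3 means the last 3 symbols are `100`; s4 means the last 4 symbols are `1001`. Only s4 accepts. On a mismatch, fall back to the longest proper suffix that is still a prefix of `1001`.
        0   1  
>  s0   s0  s1 
   s1   s2  s1 
   s2   s3  s1 
   s3   s0  s4 
 * s4   s2  s1 
(> = start, * = accepting)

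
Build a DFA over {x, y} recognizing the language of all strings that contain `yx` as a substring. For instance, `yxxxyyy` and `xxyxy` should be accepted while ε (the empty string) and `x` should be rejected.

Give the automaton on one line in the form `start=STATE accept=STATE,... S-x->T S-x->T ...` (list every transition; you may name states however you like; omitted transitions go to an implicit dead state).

start=S0 accept=S2 S0-x->S0 S0-y->S1 S1-x->S2 S1-y->S1 S2-x->S2 S2-y->S2

Track how much of `yx` has been matched so far: state S0 is no progress, S2 is the absorbing accept state reached once `yx` has occurred. Intermediate states record partial matches; on a mismatch, fall back to the longest reusable overlap.
        x   y  
>  S0   S0  S1 
   S1   S2  S1 
 * S2   S2  S2 
(> = start, * = accepting)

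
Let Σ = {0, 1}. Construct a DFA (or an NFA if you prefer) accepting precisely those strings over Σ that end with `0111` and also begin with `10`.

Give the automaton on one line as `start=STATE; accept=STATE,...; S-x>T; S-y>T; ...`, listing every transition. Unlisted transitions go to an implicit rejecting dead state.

Run two small machines in parallel and take their product. The first has 5 states tracking how much of the suffix `0111` has currently been matched; the second has 4 states tracking whether the input so far still matches the prefix `10`. A product state is a pair (one from each), accepting exactly when both do. Minimizing collapses redundant product states.
With 8 states:
        0   1  
>  q0   q1  q2 
   q1   q1  q1 
   q2   q3  q1 
   q3   q3  q4 
   q4   q3  q5 
   q5   q3  q6 
 * q6   q3  q7 
   q7   q3  q7 
(> = start, * = accepting)

start=q0; accept=q6; q0-0>q1; q0-1>q2; q1-0>q1; q1-1>q1; q2-0>q3; q2-1>q1; q3-0>q3; q3-1>q4; q4-0>q3; q4-1>q5; q5-0>q3; q5-1>q6; q6-0>q3; q6-1>q7; q7-0>q3; q7-1>q7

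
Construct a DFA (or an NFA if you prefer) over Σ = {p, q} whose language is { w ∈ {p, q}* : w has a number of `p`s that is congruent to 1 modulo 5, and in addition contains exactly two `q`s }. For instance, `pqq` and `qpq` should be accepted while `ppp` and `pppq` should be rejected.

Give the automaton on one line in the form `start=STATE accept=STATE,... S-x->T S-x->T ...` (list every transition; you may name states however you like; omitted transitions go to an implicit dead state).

Build one automaton per condition and run them in lockstep. The first has 5 states tracking the count of `p`s modulo 5; the second has 4 states tracking the count of `q`s, saturating at 3. A product state is a pair (one from each), accepting exactly when both do.
20 states suffice.
          p    q  
>  s0     s1   s2 
   s1     s3   s4 
   s2     s4   s5 
   s3     s6   s7 
   s4     s7   s8 
   s5     s8   s9 
   s6    s10  s11 
   s7    s11  s12 
 * s8    s12  s13 
   s9    s13   s9 
   s10    s0  s14 
   s11   s14  s15 
   s12   s15  s16 
   s13   s16  s13 
   s14    s2  s17 
   s15   s17  s18 
   s16   s18  s16 
   s17    s5  s19 
   s18   s19  s18 
   s19    s9  s19 
(> = start, * = accepting)

start=s0 accept=s8 s0-p->s1 s0-q->s2 s1-p->s3 s1-q->s4 s2-p->s4 s2-q->s5 s3-p->s6 s3-q->s7 s4-p->s7 s4-q->s8 s5-p->s8 s5-q->s9 s6-p->s10 s6-q->s11 s7-p->s11 s7-q->s12 s8-p->s12 s8-q->s13 s9-p->s13 s9-q->s9 s10-p->s0 s10-q->s14 s11-p->s14 s11-q->s15 s12-p->s15 s12-q->s16 s13-p->s16 s13-q->s13 s14-p->s2 s14-q->s17 s15-p->s17 s15-q->s18 s16-p->s18 s16-q->s16 s17-p->s5 s17-q->s19 s18-p->s19 s18-q->s18 s19-p->s9 s19-q->s19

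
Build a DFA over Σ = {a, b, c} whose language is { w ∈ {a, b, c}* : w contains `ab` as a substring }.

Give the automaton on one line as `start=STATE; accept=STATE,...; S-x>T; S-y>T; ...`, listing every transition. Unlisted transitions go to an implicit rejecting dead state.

start=q0; accept=q2; q0-a>q1; q0-b>q0; q0-c>q0; q1-a>q1; q1-b>q2; q1-c>q0; q2-a>q2; q2-b>q2; q2-c>q2

States q0..q1 record the length of the longest prefix of `ab` that matches the current input suffix. Reaching q2 means `ab` has been seen, and we stay there forever. Accept from q2.
        a   b   c  
>  q0   q1  q0  q0 
   q1   q1  q2  q0 
 * q2   q2  q2  q2 
(> = start, * = accepting)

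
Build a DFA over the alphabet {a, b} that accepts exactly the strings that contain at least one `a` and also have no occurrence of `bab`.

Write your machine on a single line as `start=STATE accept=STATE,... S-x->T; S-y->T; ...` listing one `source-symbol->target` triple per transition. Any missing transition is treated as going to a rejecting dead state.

start=s0; accept=s1,s3,s4; s0-a->s1; s0-b->s2; s1-a->s1; s1-b->s3; s2-a->s4; s2-b->s2; s3-a->s4; s3-b->s3; s4-a->s1; s4-b->s5; s5-a->s5; s5-b->s5

Build one automaton per condition and run them in lockstep. The first has 3 states tracking the count of `a`s, saturating at 2; the second has 4 states tracking partial matches of the forbidden pattern `bab`. A product state is a pair (one from each), accepting exactly when both do. After merging equivalent states the machine shrinks.
With 6 states:
        a   b  
>  s0   s1  s2 
 * s1   s1  s3 
   s2   s4  s2 
 * s3   s4  s3 
 * s4   s1  s5 
   s5   s5  s5 
(> = start, * = accepting)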